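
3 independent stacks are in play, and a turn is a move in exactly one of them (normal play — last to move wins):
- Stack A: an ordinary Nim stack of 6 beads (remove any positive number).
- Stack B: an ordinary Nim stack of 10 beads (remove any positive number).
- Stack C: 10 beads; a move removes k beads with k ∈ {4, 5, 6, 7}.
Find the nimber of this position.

14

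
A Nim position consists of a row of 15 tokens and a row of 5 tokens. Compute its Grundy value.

10

Nim-sum: 15 ^ 5 = 10.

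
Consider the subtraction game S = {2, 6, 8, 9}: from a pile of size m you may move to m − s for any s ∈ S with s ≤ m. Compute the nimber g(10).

3

Compute g(0), g(1), … for moves {2, 6, 8, 9}:
g(0) = mex{} = 0
g(1) = mex{} = 0
g(2) = mex{0} = 1
g(3) = mex{0} = 1
g(4) = mex{1} = 0
g(5) = mex{1} = 0
g(6) = mex{0} = 1
g(7) = mex{0} = 1
g(8) = mex{0,1} = 2
g(9) = mex{0,1} = 2
g(10) = mex{0,1,2} = 3
So g(10) = 3.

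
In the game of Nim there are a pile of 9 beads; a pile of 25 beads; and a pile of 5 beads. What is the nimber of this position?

21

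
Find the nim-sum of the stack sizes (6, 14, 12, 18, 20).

2

Nim-sum: 6 XOR 14 XOR 12 XOR 18 XOR 20 = 2.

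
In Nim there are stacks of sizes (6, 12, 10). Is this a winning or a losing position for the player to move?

Losing position

In binary:
  0110  (6)
  1100  (12)
  1010  (10)
  ----
  0000  (0)
The nim-sum is 0, so this is a P-position: the player to move is in a losing position under optimal play.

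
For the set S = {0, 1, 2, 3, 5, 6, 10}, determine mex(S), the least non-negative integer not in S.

The values 0, 1, 2, 3 are all present; 4 is the first non-negative integer missing from the set.

4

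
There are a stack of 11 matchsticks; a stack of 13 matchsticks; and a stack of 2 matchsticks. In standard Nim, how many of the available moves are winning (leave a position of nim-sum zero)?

Write each in binary and XOR column by column:
  1011  (11)
  1101  (13)
  0010  (2)
  ----
  0100  (4)
The overall nim-sum is X = 4. A stack of size p has a winning move iff p XOR X < p (reduce it to p XOR X).
  11: 11 XOR 4 = 15 ≥ 11 — no move.
  13: 13 XOR 4 = 9 < 13 — winning move (to 9).
  2: 2 XOR 4 = 6 ≥ 2 — no move.
That gives 1 winning move.

1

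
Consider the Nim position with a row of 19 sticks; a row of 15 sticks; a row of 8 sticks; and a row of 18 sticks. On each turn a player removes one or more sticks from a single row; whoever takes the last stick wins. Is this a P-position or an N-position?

N-position

Nim-sum: 19 ⊕ 15 ⊕ 8 ⊕ 18 = 6.
The nim-sum is 6 ≠ 0, so this is an N-position: the player to move can win.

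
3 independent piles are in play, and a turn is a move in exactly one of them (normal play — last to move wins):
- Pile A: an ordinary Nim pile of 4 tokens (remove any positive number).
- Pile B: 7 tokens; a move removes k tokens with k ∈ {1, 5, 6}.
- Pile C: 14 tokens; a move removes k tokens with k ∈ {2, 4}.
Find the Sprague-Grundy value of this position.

Pile A is a plain Nim pile of size 4, so its Grundy value is 4.
Grundy values for pile B (subtraction set {1, 5, 6}):
k:     0  1  2  3  4  5  6  7
g(k):  0  1  0  1  0  1  2  3
So g(7) = 3.
Grundy values for pile C (subtraction set {2, 4}):
g(0) = mex{} = 0
g(1) = mex{} = 0
g(2) = mex{0} = 1
g(3) = mex{0} = 1
g(4) = mex{0,1} = 2
g(5) = mex{0,1} = 2
g(6) = mex{1,2} = 0
g(7) = mex{1,2} = 0
g(8) = mex{0,2} = 1
g(9) = mex{0,2} = 1
g(10) = mex{0,1} = 2
g(11) = mex{0,1} = 2
g(12) = mex{1,2} = 0
g(13) = mex{1,2} = 0
g(14) = mex{0,2} = 1
So g(14) = 1.
The value of a disjunctive sum is the nim-sum of the parts.
Combined value = 4 XOR 3 XOR 1 = 6.

6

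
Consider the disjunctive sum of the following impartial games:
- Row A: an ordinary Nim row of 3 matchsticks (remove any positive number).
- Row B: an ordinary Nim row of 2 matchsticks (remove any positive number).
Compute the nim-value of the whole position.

1

Row A is a plain Nim row of size 3, so its Grundy value is 3.
Row B is a plain Nim row of size 2, so its Grundy value is 2.
The value of a disjunctive sum is the nim-sum of the parts.
Combined value = 3 XOR 2 = 1.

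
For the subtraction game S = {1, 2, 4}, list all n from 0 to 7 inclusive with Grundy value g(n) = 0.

0, 3, 6

Compute g(0), g(1), … for moves {1, 2, 4}:
g(0) = mex{} = 0
g(1) = mex{0} = 1
g(2) = mex{0,1} = 2
g(3) = mex{1,2} = 0
g(4) = mex{0,2} = 1
g(5) = mex{0,1} = 2
g(6) = mex{1,2} = 0
g(7) = mex{0,2} = 1
The P-positions (g = 0) in 0..7 are 0, 3, 6.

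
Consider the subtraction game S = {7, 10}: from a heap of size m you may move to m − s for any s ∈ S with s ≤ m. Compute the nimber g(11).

1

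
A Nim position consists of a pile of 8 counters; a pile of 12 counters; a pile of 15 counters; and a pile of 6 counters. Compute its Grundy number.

13

Write each in binary and XOR column by column:
  1000  (8)
  1100  (12)
  1111  (15)
  0110  (6)
  ----
  1101  (13)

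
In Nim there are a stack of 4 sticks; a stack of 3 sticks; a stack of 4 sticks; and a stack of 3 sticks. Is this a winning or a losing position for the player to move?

Losing position

Bitwise XOR of the heap sizes:
  100  (4)
  011  (3)
  100  (4)
  011  (3)
  ---
  000  (0)
The nim-sum is 0, so this is a P-position: the player to move is in a losing position under optimal play.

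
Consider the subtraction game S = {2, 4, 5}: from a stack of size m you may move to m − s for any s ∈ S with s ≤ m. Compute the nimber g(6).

3

Build the Grundy sequence with g(k) = mex{g(k−s) : s ∈ {2, 4, 5}, s ≤ k}:
k:     0  1  2  3  4  5  6
g(k):  0  0  1  1  2  2  3
So g(6) = 3.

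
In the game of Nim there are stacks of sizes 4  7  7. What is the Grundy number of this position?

Bitwise XOR of the heap sizes:
  100  (4)
  111  (7)
  111  (7)
  ---
  100  (4)

4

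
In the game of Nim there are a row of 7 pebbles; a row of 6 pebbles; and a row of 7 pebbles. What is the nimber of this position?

Compute the nim-sum pairwise:
7 ⊕ 6 = 1
1 ⊕ 7 = 6

6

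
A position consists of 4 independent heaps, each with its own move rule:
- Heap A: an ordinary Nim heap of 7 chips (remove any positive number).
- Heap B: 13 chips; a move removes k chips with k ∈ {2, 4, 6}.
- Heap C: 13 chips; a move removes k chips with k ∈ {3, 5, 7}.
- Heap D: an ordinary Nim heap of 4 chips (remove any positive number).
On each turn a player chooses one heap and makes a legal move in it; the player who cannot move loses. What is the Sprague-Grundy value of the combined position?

0

Heap A is a plain Nim heap of size 7, so its Grundy value is 7.
Build the Grundy sequence for heap B with g(k) = mex{g(k−s) : s ∈ {2, 4, 6}, s ≤ k}:
k:     0  1  2  3  4  5  6  7  8  9 10 11 12 13
g(k):  0  0  1  1  2  2  3  3  0  0  1  1  2  2
So g(13) = 2.
Build the Grundy sequence for heap C with g(k) = mex{g(k−s) : s ∈ {3, 5, 7}, s ≤ k}:
g(0) = mex{} = 0
g(1) = mex{} = 0
g(2) = mex{} = 0
g(3) = mex{0} = 1
g(4) = mex{0} = 1
g(5) = mex{0} = 1
g(6) = mex{0,1} = 2
g(7) = mex{0,1} = 2
g(8) = mex{0,1} = 2
g(9) = mex{0,1,2} = 3
g(10) = mex{1,2} = 0
g(11) = mex{1,2} = 0
g(12) = mex{1,2,3} = 0
g(13) = mex{0,2} = 1
So g(13) = 1.
Heap D is a plain Nim heap of size 4, so its Grundy value is 4.
The value of a disjunctive sum is the nim-sum of the parts.
Combined value = 7 XOR 2 XOR 1 XOR 4 = 0.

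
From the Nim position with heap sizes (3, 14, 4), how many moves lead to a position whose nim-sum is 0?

1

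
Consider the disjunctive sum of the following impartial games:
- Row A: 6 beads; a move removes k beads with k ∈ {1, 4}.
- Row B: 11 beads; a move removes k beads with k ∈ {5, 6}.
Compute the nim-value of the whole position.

For row A, compute g(0), g(1), … with moves {1, 4}:
g(0) = mex{} = 0
g(1) = mex{0} = 1
g(2) = mex{1} = 0
g(3) = mex{0} = 1
g(4) = mex{0,1} = 2
g(5) = mex{1,2} = 0
g(6) = mex{0} = 1
So g(6) = 1.
For row B, compute g(0), g(1), … with moves {5, 6}:
g(0) = mex{} = 0
g(1) = mex{} = 0
g(2) = mex{} = 0
g(3) = mex{} = 0
g(4) = mex{} = 0
g(5) = mex{0} = 1
g(6) = mex{0} = 1
g(7) = mex{0} = 1
g(8) = mex{0} = 1
g(9) = mex{0} = 1
g(10) = mex{0,1} = 2
g(11) = mex{1} = 0
So g(11) = 0.
By the Sprague-Grundy theorem, the Grundy value of a sum of independent games is the XOR of the component values.
Combined value = 1 ⊕ 0 = 1.

1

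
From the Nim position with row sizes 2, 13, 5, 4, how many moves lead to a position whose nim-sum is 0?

1

Write each in binary and XOR column by column:
  0010  (2)
  1101  (13)
  0101  (5)
  0100  (4)
  ----
  1110  (14)
The overall nim-sum is X = 14. A row of size p has a winning move iff p XOR X < p (reduce it to p XOR X).
  2: 2 XOR 14 = 12 ≥ 2 — no move.
  13: 13 XOR 14 = 3 < 13 — winning move (to 3).
  5: 5 XOR 14 = 11 ≥ 5 — no move.
  4: 4 XOR 14 = 10 ≥ 4 — no move.
That gives 1 winning move.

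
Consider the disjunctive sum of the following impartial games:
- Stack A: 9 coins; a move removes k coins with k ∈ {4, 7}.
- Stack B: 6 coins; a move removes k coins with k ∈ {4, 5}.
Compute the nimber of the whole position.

3

For stack A, compute g(0), g(1), … with moves {4, 7}:
k:     0  1  2  3  4  5  6  7  8  9
g(k):  0  0  0  0  1  1  1  1  2  2
So g(9) = 2.
Build the Grundy sequence for stack B with g(k) = mex{g(k−s) : s ∈ {4, 5}, s ≤ k}:
g(0) = mex{} = 0
g(1) = mex{} = 0
g(2) = mex{} = 0
g(3) = mex{} = 0
g(4) = mex{0} = 1
g(5) = mex{0} = 1
g(6) = mex{0} = 1
So g(6) = 1.
The value of a disjunctive sum is the nim-sum of the parts.
Combined value = 2 ⊕ 1 = 3.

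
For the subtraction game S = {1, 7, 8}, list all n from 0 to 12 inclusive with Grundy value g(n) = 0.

Grundy values for subtraction set {1, 7, 8}:
g(0) = mex{} = 0
g(1) = mex{0} = 1
g(2) = mex{1} = 0
g(3) = mex{0} = 1
g(4) = mex{1} = 0
g(5) = mex{0} = 1
g(6) = mex{1} = 0
g(7) = mex{0} = 1
g(8) = mex{0,1} = 2
g(9) = mex{0,1,2} = 3
g(10) = mex{0,1,3} = 2
g(11) = mex{0,1,2} = 3
g(12) = mex{0,1,3} = 2
The P-positions (g = 0) in 0..12 are 0, 2, 4, 6.

0, 2, 4, 6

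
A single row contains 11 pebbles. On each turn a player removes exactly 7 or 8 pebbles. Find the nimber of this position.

1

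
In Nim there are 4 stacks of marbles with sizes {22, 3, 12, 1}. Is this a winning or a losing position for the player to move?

Compute the nim-sum pairwise:
22 ⊕ 3 = 21
21 ⊕ 12 = 25
25 ⊕ 1 = 24
The nim-sum is 24 ≠ 0, so this is an N-position: the player to move can win.

Winning position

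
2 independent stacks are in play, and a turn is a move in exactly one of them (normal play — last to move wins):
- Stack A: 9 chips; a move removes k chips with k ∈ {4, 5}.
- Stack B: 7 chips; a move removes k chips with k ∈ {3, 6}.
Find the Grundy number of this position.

Build the Grundy sequence for stack A with g(k) = mex{g(k−s) : s ∈ {4, 5}, s ≤ k}:
g(0) = mex{} = 0
g(1) = mex{} = 0
g(2) = mex{} = 0
g(3) = mex{} = 0
g(4) = mex{0} = 1
g(5) = mex{0} = 1
g(6) = mex{0} = 1
g(7) = mex{0} = 1
g(8) = mex{0,1} = 2
g(9) = mex{1} = 0
So g(9) = 0.
For stack B, compute g(0), g(1), … with moves {3, 6}:
g(0) = mex{} = 0
g(1) = mex{} = 0
g(2) = mex{} = 0
g(3) = mex{0} = 1
g(4) = mex{0} = 1
g(5) = mex{0} = 1
g(6) = mex{0,1} = 2
g(7) = mex{0,1} = 2
So g(7) = 2.
By the Sprague-Grundy theorem, the Grundy value of a sum of independent games is the XOR of the component values.
Combined value = 0 ⊕ 2 = 2.

2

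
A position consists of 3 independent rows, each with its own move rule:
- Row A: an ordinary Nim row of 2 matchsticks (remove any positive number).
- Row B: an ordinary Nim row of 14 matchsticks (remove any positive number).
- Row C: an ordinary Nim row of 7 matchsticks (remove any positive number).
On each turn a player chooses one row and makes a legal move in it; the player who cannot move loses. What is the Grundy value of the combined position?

11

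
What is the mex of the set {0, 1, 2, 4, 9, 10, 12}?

The values 0, 1, 2 are all present; 3 is the first non-negative integer missing from the set.

3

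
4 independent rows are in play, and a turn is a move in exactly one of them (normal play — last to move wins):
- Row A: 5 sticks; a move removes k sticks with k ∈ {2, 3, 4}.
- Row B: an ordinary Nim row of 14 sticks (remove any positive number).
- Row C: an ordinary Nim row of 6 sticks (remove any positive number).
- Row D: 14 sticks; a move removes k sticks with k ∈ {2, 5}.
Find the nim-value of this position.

10

Grundy values for row A (subtraction set {2, 3, 4}):
k:     0  1  2  3  4  5
g(k):  0  0  1  1  2  2
So g(5) = 2.
Row B is a plain Nim row of size 14, so its Grundy value is 14.
Row C is a plain Nim row of size 6, so its Grundy value is 6.
Build the Grundy sequence for row D with g(k) = mex{g(k−s) : s ∈ {2, 5}, s ≤ k}:
k:     0  1  2  3  4  5  6  7  8  9 10 11 12 13 14
g(k):  0  0  1  1  0  2  1  0  0  1  1  0  2  1  0
So g(14) = 0.
The value of a disjunctive sum is the nim-sum of the parts.
Combined value = 2 XOR 14 XOR 6 XOR 0 = 10.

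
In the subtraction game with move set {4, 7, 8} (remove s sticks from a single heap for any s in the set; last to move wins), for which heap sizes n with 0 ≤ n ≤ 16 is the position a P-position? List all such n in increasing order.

0, 1, 2, 3, 12, 13, 14, 15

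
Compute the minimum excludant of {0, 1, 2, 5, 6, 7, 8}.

The values 0, 1, 2 are all present; 3 is the first non-negative integer missing from the set.

3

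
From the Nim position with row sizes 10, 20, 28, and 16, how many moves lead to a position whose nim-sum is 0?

Bitwise XOR of the heap sizes:
  01010  (10)
  10100  (20)
  11100  (28)
  10000  (16)
  -----
  10010  (18)
The overall nim-sum is X = 18. A row of size p has a winning move iff p XOR X < p (reduce it to p XOR X).
  10: 10 XOR 18 = 24 ≥ 10 — no move.
  20: 20 XOR 18 = 6 < 20 — winning move (to 6).
  28: 28 XOR 18 = 14 < 28 — winning move (to 14).
  16: 16 XOR 18 = 2 < 16 — winning move (to 2).
That gives 3 winning moves.

3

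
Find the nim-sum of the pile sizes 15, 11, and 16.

Bitwise XOR of the heap sizes:
  01111  (15)
  01011  (11)
  10000  (16)
  -----
  10100  (20)

20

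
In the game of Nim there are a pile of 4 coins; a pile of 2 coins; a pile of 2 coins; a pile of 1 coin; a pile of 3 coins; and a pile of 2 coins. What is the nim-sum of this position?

4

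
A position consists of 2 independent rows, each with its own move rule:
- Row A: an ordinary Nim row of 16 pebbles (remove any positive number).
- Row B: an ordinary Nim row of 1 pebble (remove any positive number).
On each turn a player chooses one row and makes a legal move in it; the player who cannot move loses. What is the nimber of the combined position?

17

Row A is a plain Nim row of size 16, so its Grundy value is 16.
Row B is a plain Nim row of size 1, so its Grundy value is 1.
By the Sprague-Grundy theorem, the Grundy value of a sum of independent games is the XOR of the component values.
Combined value = 16 ⊕ 1 = 17.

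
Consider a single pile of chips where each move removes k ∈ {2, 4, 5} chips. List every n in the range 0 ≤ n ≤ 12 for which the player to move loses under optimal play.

0, 1, 7, 8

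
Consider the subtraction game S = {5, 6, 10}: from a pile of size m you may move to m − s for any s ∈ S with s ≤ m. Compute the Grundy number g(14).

2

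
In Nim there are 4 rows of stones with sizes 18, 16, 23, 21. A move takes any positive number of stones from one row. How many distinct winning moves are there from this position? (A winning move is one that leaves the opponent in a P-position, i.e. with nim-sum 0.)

Compute the nim-sum pairwise:
18 XOR 16 = 2
2 XOR 23 = 21
21 XOR 21 = 0
The nim-sum is already 0, so every move leaves a nonzero nim-sum — there are no winning moves.

0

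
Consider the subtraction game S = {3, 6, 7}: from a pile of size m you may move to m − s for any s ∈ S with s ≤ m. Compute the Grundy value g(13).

Compute g(0), g(1), … for moves {3, 6, 7}:
k:     0  1  2  3  4  5  6  7  8  9 10 11 12 13
g(k):  0  0  0  1  1  1  2  2  2  3  0  0  0  1
So g(13) = 1.

1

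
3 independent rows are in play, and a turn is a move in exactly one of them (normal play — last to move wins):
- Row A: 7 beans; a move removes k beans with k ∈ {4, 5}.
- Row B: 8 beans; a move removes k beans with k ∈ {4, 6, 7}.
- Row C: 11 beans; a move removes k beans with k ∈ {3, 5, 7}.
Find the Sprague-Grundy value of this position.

3

Build the Grundy sequence for row A with g(k) = mex{g(k−s) : s ∈ {4, 5}, s ≤ k}:
k:     0  1  2  3  4  5  6  7
g(k):  0  0  0  0  1  1  1  1
So g(7) = 1.
For row B, compute g(0), g(1), … with moves {4, 6, 7}:
g(0) = mex{} = 0
g(1) = mex{} = 0
g(2) = mex{} = 0
g(3) = mex{} = 0
g(4) = mex{0} = 1
g(5) = mex{0} = 1
g(6) = mex{0} = 1
g(7) = mex{0} = 1
g(8) = mex{0,1} = 2
So g(8) = 2.
For row C, compute g(0), g(1), … with moves {3, 5, 7}:
g(0) = mex{} = 0
g(1) = mex{} = 0
g(2) = mex{} = 0
g(3) = mex{0} = 1
g(4) = mex{0} = 1
g(5) = mex{0} = 1
g(6) = mex{0,1} = 2
g(7) = mex{0,1} = 2
g(8) = mex{0,1} = 2
g(9) = mex{0,1,2} = 3
g(10) = mex{1,2} = 0
g(11) = mex{1,2} = 0
So g(11) = 0.
The value of a disjunctive sum is the nim-sum of the parts.
Combined value = 1 ⊕ 2 ⊕ 0 = 3.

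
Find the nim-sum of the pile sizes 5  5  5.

5

In binary:
  101  (5)
  101  (5)
  101  (5)
  ---
  101  (5)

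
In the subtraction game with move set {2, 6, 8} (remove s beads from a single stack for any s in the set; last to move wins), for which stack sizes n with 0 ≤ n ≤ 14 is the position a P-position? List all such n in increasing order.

Grundy values for subtraction set {2, 6, 8}:
k:     0  1  2  3  4  5  6  7  8  9 10 11 12 13 14
g(k):  0  0  1  1  0  0  1  1  2  2  3  3  2  2  0
The P-positions (g = 0) in 0..14 are 0, 1, 4, 5, 14.

0, 1, 4, 5, 14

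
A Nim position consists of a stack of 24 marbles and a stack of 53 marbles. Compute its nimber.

45

Nim-sum: 24 ⊕ 53 = 45.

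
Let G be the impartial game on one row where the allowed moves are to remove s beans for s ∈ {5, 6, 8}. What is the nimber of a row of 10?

Build the Grundy sequence with g(k) = mex{g(k−s) : s ∈ {5, 6, 8}, s ≤ k}:
g(0) = mex{} = 0
g(1) = mex{} = 0
g(2) = mex{} = 0
g(3) = mex{} = 0
g(4) = mex{} = 0
g(5) = mex{0} = 1
g(6) = mex{0} = 1
g(7) = mex{0} = 1
g(8) = mex{0} = 1
g(9) = mex{0} = 1
g(10) = mex{0,1} = 2
So g(10) = 2.

2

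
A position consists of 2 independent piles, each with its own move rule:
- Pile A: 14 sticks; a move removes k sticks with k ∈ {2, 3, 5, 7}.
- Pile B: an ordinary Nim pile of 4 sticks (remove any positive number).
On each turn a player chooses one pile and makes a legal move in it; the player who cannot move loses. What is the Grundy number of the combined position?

6

For pile A, compute g(0), g(1), … with moves {2, 3, 5, 7}:
k:     0  1  2  3  4  5  6  7  8  9 10 11 12 13 14
g(k):  0  0  1  1  2  2  3  3  4  0  0  1  1  2  2
So g(14) = 2.
Pile B is a plain Nim pile of size 4, so its Grundy value is 4.
By the Sprague-Grundy theorem, the Grundy value of a sum of independent games is the XOR of the component values.
Combined value = 2 XOR 4 = 6.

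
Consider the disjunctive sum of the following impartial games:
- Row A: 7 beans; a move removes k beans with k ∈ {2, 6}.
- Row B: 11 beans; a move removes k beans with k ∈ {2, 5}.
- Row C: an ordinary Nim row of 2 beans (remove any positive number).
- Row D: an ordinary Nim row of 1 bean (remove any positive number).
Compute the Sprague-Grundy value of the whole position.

Grundy values for row A (subtraction set {2, 6}):
g(0) = mex{} = 0
g(1) = mex{} = 0
g(2) = mex{0} = 1
g(3) = mex{0} = 1
g(4) = mex{1} = 0
g(5) = mex{1} = 0
g(6) = mex{0} = 1
g(7) = mex{0} = 1
So g(7) = 1.
Grundy values for row B (subtraction set {2, 5}):
g(0) = mex{} = 0
g(1) = mex{} = 0
g(2) = mex{0} = 1
g(3) = mex{0} = 1
g(4) = mex{1} = 0
g(5) = mex{0,1} = 2
g(6) = mex{0} = 1
g(7) = mex{1,2} = 0
g(8) = mex{1} = 0
g(9) = mex{0} = 1
g(10) = mex{0,2} = 1
g(11) = mex{1} = 0
So g(11) = 0.
Row C is a plain Nim row of size 2, so its Grundy value is 2.
Row D is a plain Nim row of size 1, so its Grundy value is 1.
By the Sprague-Grundy theorem, the Grundy value of a sum of independent games is the XOR of the component values.
Combined value = 1 ⊕ 0 ⊕ 2 ⊕ 1 = 2.

2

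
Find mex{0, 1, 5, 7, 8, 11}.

The values 0, 1 are all present; 2 is the first non-negative integer missing from the set.

2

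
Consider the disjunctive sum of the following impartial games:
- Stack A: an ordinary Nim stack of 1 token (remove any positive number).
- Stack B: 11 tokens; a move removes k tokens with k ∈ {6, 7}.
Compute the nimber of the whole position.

0

Stack A is a plain Nim stack of size 1, so its Grundy value is 1.
Build the Grundy sequence for stack B with g(k) = mex{g(k−s) : s ∈ {6, 7}, s ≤ k}:
g(0) = mex{} = 0
g(1) = mex{} = 0
g(2) = mex{} = 0
g(3) = mex{} = 0
g(4) = mex{} = 0
g(5) = mex{} = 0
g(6) = mex{0} = 1
g(7) = mex{0} = 1
g(8) = mex{0} = 1
g(9) = mex{0} = 1
g(10) = mex{0} = 1
g(11) = mex{0} = 1
So g(11) = 1.
The value of a disjunctive sum is the nim-sum of the parts.
Combined value = 1 ⊕ 1 = 0.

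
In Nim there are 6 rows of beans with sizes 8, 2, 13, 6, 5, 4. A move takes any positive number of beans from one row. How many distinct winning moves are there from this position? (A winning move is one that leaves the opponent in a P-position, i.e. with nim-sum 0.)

0

Write each in binary and XOR column by column:
  1000  (8)
  0010  (2)
  1101  (13)
  0110  (6)
  0101  (5)
  0100  (4)
  ----
  0000  (0)
The nim-sum is already 0, so every move leaves a nonzero nim-sum — there are no winning moves.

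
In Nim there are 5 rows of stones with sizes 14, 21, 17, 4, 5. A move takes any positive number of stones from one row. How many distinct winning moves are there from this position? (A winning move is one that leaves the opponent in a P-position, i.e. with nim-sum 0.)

1

Compute the nim-sum pairwise:
14 ^ 21 = 27
27 ^ 17 = 10
10 ^ 4 = 14
14 ^ 5 = 11
The overall nim-sum is X = 11. A row of size p has a winning move iff p XOR X < p (reduce it to p XOR X).
  14: 14 XOR 11 = 5 < 14 — winning move (to 5).
  21: 21 XOR 11 = 30 ≥ 21 — no move.
  17: 17 XOR 11 = 26 ≥ 17 — no move.
  4: 4 XOR 11 = 15 ≥ 4 — no move.
  5: 5 XOR 11 = 14 ≥ 5 — no move.
That gives 1 winning move.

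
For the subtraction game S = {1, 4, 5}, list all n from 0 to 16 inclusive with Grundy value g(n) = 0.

0, 2, 8, 10, 16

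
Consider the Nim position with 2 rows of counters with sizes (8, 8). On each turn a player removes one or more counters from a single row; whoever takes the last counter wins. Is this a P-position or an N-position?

Nim-sum: 8 XOR 8 = 0.
The nim-sum is 0, so this is a P-position: the player to move is in a losing position under optimal play.

P-position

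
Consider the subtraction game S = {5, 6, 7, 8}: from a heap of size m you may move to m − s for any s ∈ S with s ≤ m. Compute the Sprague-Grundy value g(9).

Compute g(0), g(1), … for moves {5, 6, 7, 8}:
g(0) = mex{} = 0
g(1) = mex{} = 0
g(2) = mex{} = 0
g(3) = mex{} = 0
g(4) = mex{} = 0
g(5) = mex{0} = 1
g(6) = mex{0} = 1
g(7) = mex{0} = 1
g(8) = mex{0} = 1
g(9) = mex{0} = 1
So g(9) = 1.

1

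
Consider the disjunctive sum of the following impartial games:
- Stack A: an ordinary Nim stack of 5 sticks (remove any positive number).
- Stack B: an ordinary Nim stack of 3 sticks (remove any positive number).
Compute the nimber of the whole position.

Stack A is a plain Nim stack of size 5, so its Grundy value is 5.
Stack B is a plain Nim stack of size 3, so its Grundy value is 3.
By the Sprague-Grundy theorem, the Grundy value of a sum of independent games is the XOR of the component values.
Combined value = 5 ⊕ 3 = 6.

6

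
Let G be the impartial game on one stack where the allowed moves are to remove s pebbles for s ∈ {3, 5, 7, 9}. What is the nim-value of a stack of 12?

0

Compute g(0), g(1), … for moves {3, 5, 7, 9}:
g(0) = mex{} = 0
g(1) = mex{} = 0
g(2) = mex{} = 0
g(3) = mex{0} = 1
g(4) = mex{0} = 1
g(5) = mex{0} = 1
g(6) = mex{0,1} = 2
g(7) = mex{0,1} = 2
g(8) = mex{0,1} = 2
g(9) = mex{0,1,2} = 3
g(10) = mex{0,1,2} = 3
g(11) = mex{0,1,2} = 3
g(12) = mex{1,2,3} = 0
So g(12) = 0.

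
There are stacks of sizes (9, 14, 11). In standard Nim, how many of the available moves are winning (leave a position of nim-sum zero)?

Bitwise XOR of the heap sizes:
  1001  (9)
  1110  (14)
  1011  (11)
  ----
  1100  (12)
The overall nim-sum is X = 12. A stack of size p has a winning move iff p XOR X < p (reduce it to p XOR X).
  9: 9 XOR 12 = 5 < 9 — winning move (to 5).
  14: 14 XOR 12 = 2 < 14 — winning move (to 2).
  11: 11 XOR 12 = 7 < 11 — winning move (to 7).
That gives 3 winning moves.

3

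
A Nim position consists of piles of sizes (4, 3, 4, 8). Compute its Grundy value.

Compute the nim-sum pairwise:
4 ⊕ 3 = 7
7 ⊕ 4 = 3
3 ⊕ 8 = 11

11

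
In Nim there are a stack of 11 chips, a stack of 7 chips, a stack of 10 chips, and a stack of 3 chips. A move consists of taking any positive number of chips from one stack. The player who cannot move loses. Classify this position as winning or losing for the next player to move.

Winning position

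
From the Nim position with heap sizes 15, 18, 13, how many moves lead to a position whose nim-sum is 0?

1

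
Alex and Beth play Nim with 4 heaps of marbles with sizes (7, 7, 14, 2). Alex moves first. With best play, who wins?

Alex wins

Bitwise XOR of the heap sizes:
  0111  (7)
  0111  (7)
  1110  (14)
  0010  (2)
  ----
  1100  (12)
The nim-sum is 12 ≠ 0, so this is an N-position: the player to move can win; Alex has a winning move.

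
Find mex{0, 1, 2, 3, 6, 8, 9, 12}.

The values 0, 1, 2, 3 are all present; 4 is the first non-negative integer missing from the set.

4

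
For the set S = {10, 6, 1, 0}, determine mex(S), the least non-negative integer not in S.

The values 0, 1 are all present; 2 is the first non-negative integer missing from the set.

2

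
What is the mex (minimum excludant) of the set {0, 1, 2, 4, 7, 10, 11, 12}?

3

The values 0, 1, 2 are all present; 3 is the first non-negative integer missing from the set.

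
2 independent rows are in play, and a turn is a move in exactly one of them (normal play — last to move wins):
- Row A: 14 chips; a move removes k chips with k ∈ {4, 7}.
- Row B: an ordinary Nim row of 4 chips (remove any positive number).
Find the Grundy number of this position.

4

For row A, compute g(0), g(1), … with moves {4, 7}:
g(0) = mex{} = 0
g(1) = mex{} = 0
g(2) = mex{} = 0
g(3) = mex{} = 0
g(4) = mex{0} = 1
g(5) = mex{0} = 1
g(6) = mex{0} = 1
g(7) = mex{0} = 1
g(8) = mex{0,1} = 2
g(9) = mex{0,1} = 2
g(10) = mex{0,1} = 2
g(11) = mex{1} = 0
g(12) = mex{1,2} = 0
g(13) = mex{1,2} = 0
g(14) = mex{1,2} = 0
So g(14) = 0.
Row B is a plain Nim row of size 4, so its Grundy value is 4.
The value of a disjunctive sum is the nim-sum of the parts.
Combined value = 0 ⊕ 4 = 4.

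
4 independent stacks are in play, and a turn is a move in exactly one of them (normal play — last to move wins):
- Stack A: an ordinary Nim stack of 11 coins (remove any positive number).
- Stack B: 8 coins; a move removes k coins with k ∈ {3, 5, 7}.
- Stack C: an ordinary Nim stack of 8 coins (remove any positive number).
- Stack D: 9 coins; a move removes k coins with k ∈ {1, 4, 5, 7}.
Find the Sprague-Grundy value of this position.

Stack A is a plain Nim stack of size 11, so its Grundy value is 11.
For stack B, compute g(0), g(1), … with moves {3, 5, 7}:
k:     0  1  2  3  4  5  6  7  8
g(k):  0  0  0  1  1  1  2  2  2
So g(8) = 2.
Stack C is a plain Nim stack of size 8, so its Grundy value is 8.
For stack D, compute g(0), g(1), … with moves {1, 4, 5, 7}:
k:     0  1  2  3  4  5  6  7  8  9
g(k):  0  1  0  1  2  3  2  3  0  1
So g(9) = 1.
The value of a disjunctive sum is the nim-sum of the parts.
Combined value = 11 ⊕ 2 ⊕ 8 ⊕ 1 = 0.

0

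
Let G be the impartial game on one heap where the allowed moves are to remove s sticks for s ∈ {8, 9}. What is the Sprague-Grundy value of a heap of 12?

1

Grundy values for subtraction set {8, 9}:
g(0) = mex{} = 0
g(1) = mex{} = 0
g(2) = mex{} = 0
g(3) = mex{} = 0
g(4) = mex{} = 0
g(5) = mex{} = 0
g(6) = mex{} = 0
g(7) = mex{} = 0
g(8) = mex{0} = 1
g(9) = mex{0} = 1
g(10) = mex{0} = 1
g(11) = mex{0} = 1
g(12) = mex{0} = 1
So g(12) = 1.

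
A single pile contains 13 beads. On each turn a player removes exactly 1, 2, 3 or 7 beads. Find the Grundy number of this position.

Compute g(0), g(1), … for moves {1, 2, 3, 7}:
k:     0  1  2  3  4  5  6  7  8  9 10 11 12 13
g(k):  0  1  2  3  0  1  2  3  0  1  2  3  0  1
So g(13) = 1.

1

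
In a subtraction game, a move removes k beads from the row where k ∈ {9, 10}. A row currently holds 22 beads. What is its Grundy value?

0

Grundy values for subtraction set {9, 10}:
k:     0  1  2  3  4  5  6  7  8  9 10 11 12 13 14 15 16 17 18 19 20 21 22
g(k):  0  0  0  0  0  0  0  0  0  1  1  1  1  1  1  1  1  1  2  0  0  0  0
So g(22) = 0.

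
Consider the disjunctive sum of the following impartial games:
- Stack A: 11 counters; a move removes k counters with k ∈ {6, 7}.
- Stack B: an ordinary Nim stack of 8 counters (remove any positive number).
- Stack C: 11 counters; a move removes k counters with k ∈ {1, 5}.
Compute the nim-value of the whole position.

8

For stack A, compute g(0), g(1), … with moves {6, 7}:
g(0) = mex{} = 0
g(1) = mex{} = 0
g(2) = mex{} = 0
g(3) = mex{} = 0
g(4) = mex{} = 0
g(5) = mex{} = 0
g(6) = mex{0} = 1
g(7) = mex{0} = 1
g(8) = mex{0} = 1
g(9) = mex{0} = 1
g(10) = mex{0} = 1
g(11) = mex{0} = 1
So g(11) = 1.
Stack B is a plain Nim stack of size 8, so its Grundy value is 8.
Grundy values for stack C (subtraction set {1, 5}):
g(0) = mex{} = 0
g(1) = mex{0} = 1
g(2) = mex{1} = 0
g(3) = mex{0} = 1
g(4) = mex{1} = 0
g(5) = mex{0} = 1
g(6) = mex{1} = 0
g(7) = mex{0} = 1
g(8) = mex{1} = 0
g(9) = mex{0} = 1
g(10) = mex{1} = 0
g(11) = mex{0} = 1
So g(11) = 1.
By the Sprague-Grundy theorem, the Grundy value of a sum of independent games is the XOR of the component values.
Combined value = 1 ⊕ 8 ⊕ 1 = 8.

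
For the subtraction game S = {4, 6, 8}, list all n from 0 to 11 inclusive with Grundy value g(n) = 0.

0, 1, 2, 3

Build the Grundy sequence with g(k) = mex{g(k−s) : s ∈ {4, 6, 8}, s ≤ k}:
g(0) = mex{} = 0
g(1) = mex{} = 0
g(2) = mex{} = 0
g(3) = mex{} = 0
g(4) = mex{0} = 1
g(5) = mex{0} = 1
g(6) = mex{0} = 1
g(7) = mex{0} = 1
g(8) = mex{0,1} = 2
g(9) = mex{0,1} = 2
g(10) = mex{0,1} = 2
g(11) = mex{0,1} = 2
The P-positions (g = 0) in 0..11 are 0, 1, 2, 3.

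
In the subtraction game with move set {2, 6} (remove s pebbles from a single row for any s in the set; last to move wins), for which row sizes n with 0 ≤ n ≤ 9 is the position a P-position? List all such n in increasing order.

0, 1, 4, 5, 8, 9

Grundy values for subtraction set {2, 6}:
g(0) = mex{} = 0
g(1) = mex{} = 0
g(2) = mex{0} = 1
g(3) = mex{0} = 1
g(4) = mex{1} = 0
g(5) = mex{1} = 0
g(6) = mex{0} = 1
g(7) = mex{0} = 1
g(8) = mex{1} = 0
g(9) = mex{1} = 0
The P-positions (g = 0) in 0..9 are 0, 1, 4, 5, 8, 9.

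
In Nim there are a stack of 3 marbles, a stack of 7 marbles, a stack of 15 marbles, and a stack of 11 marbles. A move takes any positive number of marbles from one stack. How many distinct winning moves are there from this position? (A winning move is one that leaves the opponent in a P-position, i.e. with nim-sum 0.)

Compute the nim-sum pairwise:
3 XOR 7 = 4
4 XOR 15 = 11
11 XOR 11 = 0
The nim-sum is already 0, so every move leaves a nonzero nim-sum — there are no winning moves.

0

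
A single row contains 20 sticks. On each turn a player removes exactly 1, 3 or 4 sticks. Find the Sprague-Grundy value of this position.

Build the Grundy sequence with g(k) = mex{g(k−s) : s ∈ {1, 3, 4}, s ≤ k}:
k:     0  1  2  3  4  5  6  7  8  9 10 11 12 13 14 15 16 17 18 19 20
g(k):  0  1  0  1  2  3  2  0  1  0  1  2  3  2  0  1  0  1  2  3  2
So g(20) = 2.

2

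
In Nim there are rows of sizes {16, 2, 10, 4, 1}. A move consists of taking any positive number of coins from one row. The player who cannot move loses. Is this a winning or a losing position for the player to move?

Winning position

In binary:
  10000  (16)
  00010  (2)
  01010  (10)
  00100  (4)
  00001  (1)
  -----
  11101  (29)
The nim-sum is 29 ≠ 0, so this is an N-position: the player to move can win.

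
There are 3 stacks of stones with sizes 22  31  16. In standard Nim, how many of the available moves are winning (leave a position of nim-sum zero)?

3

Nim-sum: 22 ⊕ 31 ⊕ 16 = 25.
The overall nim-sum is X = 25. A stack of size p has a winning move iff p XOR X < p (reduce it to p XOR X).
  22: 22 XOR 25 = 15 < 22 — winning move (to 15).
  31: 31 XOR 25 = 6 < 31 — winning move (to 6).
  16: 16 XOR 25 = 9 < 16 — winning move (to 9).
That gives 3 winning moves.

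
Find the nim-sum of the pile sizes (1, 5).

4

Bitwise XOR of the heap sizes:
  001  (1)
  101  (5)
  ---
  100  (4)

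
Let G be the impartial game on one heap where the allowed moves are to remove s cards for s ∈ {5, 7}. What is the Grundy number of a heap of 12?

Compute g(0), g(1), … for moves {5, 7}:
k:     0  1  2  3  4  5  6  7  8  9 10 11 12
g(k):  0  0  0  0  0  1  1  1  1  1  2  2  0
So g(12) = 0.

0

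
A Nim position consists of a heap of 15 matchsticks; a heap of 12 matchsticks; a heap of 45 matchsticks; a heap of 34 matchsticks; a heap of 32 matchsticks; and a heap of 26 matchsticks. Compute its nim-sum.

54

Nim-sum: 15 XOR 12 XOR 45 XOR 34 XOR 32 XOR 26 = 54.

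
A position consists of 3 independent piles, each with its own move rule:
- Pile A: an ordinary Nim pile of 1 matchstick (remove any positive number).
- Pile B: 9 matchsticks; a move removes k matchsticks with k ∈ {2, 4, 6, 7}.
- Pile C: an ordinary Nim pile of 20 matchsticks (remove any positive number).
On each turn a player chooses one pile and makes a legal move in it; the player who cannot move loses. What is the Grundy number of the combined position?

21

Pile A is a plain Nim pile of size 1, so its Grundy value is 1.
For pile B, compute g(0), g(1), … with moves {2, 4, 6, 7}:
k:     0  1  2  3  4  5  6  7  8  9
g(k):  0  0  1  1  2  2  3  3  4  0
So g(9) = 0.
Pile C is a plain Nim pile of size 20, so its Grundy value is 20.
The value of a disjunctive sum is the nim-sum of the parts.
Combined value = 1 XOR 0 XOR 20 = 21.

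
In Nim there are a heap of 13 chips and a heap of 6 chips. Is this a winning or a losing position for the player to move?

In binary:
  1101  (13)
  0110  (6)
  ----
  1011  (11)
The nim-sum is 11 ≠ 0, so this is an N-position: the player to move can win.

Winning position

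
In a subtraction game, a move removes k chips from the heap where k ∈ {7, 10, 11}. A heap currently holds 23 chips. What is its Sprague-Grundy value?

0

Grundy values for subtraction set {7, 10, 11}:
k:     0  1  2  3  4  5  6  7  8  9 10 11 12 13 14 15 16 17 18 19 20 21 22 23
g(k):  0  0  0  0  0  0  0  1  1  1  1  1  1  1  2  2  2  2  0  0  0  0  0  0
So g(23) = 0.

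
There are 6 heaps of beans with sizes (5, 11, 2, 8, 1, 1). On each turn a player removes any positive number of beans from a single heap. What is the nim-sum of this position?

4

Compute the nim-sum pairwise:
5 ^ 11 = 14
14 ^ 2 = 12
12 ^ 8 = 4
4 ^ 1 = 5
5 ^ 1 = 4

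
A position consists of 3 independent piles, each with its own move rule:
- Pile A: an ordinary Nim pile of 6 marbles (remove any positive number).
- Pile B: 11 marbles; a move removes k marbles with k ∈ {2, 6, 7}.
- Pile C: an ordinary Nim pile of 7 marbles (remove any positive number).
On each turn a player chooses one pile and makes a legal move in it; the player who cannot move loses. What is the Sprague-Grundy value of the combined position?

0

Pile A is a plain Nim pile of size 6, so its Grundy value is 6.
For pile B, compute g(0), g(1), … with moves {2, 6, 7}:
g(0) = mex{} = 0
g(1) = mex{} = 0
g(2) = mex{0} = 1
g(3) = mex{0} = 1
g(4) = mex{1} = 0
g(5) = mex{1} = 0
g(6) = mex{0} = 1
g(7) = mex{0} = 1
g(8) = mex{0,1} = 2
g(9) = mex{1} = 0
g(10) = mex{0,1,2} = 3
g(11) = mex{0} = 1
So g(11) = 1.
Pile C is a plain Nim pile of size 7, so its Grundy value is 7.
By the Sprague-Grundy theorem, the Grundy value of a sum of independent games is the XOR of the component values.
Combined value = 6 XOR 1 XOR 7 = 0.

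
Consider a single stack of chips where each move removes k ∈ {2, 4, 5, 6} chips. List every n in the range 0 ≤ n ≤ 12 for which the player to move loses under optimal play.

0, 1, 8, 9

Grundy values for subtraction set {2, 4, 5, 6}:
g(0) = mex{} = 0
g(1) = mex{} = 0
g(2) = mex{0} = 1
g(3) = mex{0} = 1
g(4) = mex{0,1} = 2
g(5) = mex{0,1} = 2
g(6) = mex{0,1,2} = 3
g(7) = mex{0,1,2} = 3
g(8) = mex{1,2,3} = 0
g(9) = mex{1,2,3} = 0
g(10) = mex{0,2,3} = 1
g(11) = mex{0,2,3} = 1
g(12) = mex{0,1,3} = 2
The P-positions (g = 0) in 0..12 are 0, 1, 8, 9.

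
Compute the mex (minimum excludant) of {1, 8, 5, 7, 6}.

0 is not in the set, so the mex is 0.

0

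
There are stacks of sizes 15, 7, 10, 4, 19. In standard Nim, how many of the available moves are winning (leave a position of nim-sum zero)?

1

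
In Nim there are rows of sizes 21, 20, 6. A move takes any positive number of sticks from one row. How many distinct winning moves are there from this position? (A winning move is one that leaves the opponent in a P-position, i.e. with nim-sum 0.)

3

Compute the nim-sum pairwise:
21 XOR 20 = 1
1 XOR 6 = 7
The overall nim-sum is X = 7. A row of size p has a winning move iff p XOR X < p (reduce it to p XOR X).
  21: 21 XOR 7 = 18 < 21 — winning move (to 18).
  20: 20 XOR 7 = 19 < 20 — winning move (to 19).
  6: 6 XOR 7 = 1 < 6 — winning move (to 1).
That gives 3 winning moves.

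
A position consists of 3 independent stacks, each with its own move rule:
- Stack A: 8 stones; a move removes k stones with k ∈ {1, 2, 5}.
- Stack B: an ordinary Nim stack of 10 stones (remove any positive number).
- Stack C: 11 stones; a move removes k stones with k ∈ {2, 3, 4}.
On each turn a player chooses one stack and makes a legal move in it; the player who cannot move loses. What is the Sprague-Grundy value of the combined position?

Build the Grundy sequence for stack A with g(k) = mex{g(k−s) : s ∈ {1, 2, 5}, s ≤ k}:
k:     0  1  2  3  4  5  6  7  8
g(k):  0  1  2  0  1  2  0  1  2
So g(8) = 2.
Stack B is a plain Nim stack of size 10, so its Grundy value is 10.
Build the Grundy sequence for stack C with g(k) = mex{g(k−s) : s ∈ {2, 3, 4}, s ≤ k}:
g(0) = mex{} = 0
g(1) = mex{} = 0
g(2) = mex{0} = 1
g(3) = mex{0} = 1
g(4) = mex{0,1} = 2
g(5) = mex{0,1} = 2
g(6) = mex{1,2} = 0
g(7) = mex{1,2} = 0
g(8) = mex{0,2} = 1
g(9) = mex{0,2} = 1
g(10) = mex{0,1} = 2
g(11) = mex{0,1} = 2
So g(11) = 2.
By the Sprague-Grundy theorem, the Grundy value of a sum of independent games is the XOR of the component values.
Combined value = 2 ⊕ 10 ⊕ 2 = 10.

10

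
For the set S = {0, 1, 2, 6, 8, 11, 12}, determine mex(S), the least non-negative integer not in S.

The values 0, 1, 2 are all present; 3 is the first non-negative integer missing from the set.

3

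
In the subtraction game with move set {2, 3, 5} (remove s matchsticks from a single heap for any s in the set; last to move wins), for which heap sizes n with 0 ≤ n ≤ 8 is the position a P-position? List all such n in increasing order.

Grundy values for subtraction set {2, 3, 5}:
g(0) = mex{} = 0
g(1) = mex{} = 0
g(2) = mex{0} = 1
g(3) = mex{0} = 1
g(4) = mex{0,1} = 2
g(5) = mex{0,1} = 2
g(6) = mex{0,1,2} = 3
g(7) = mex{1,2} = 0
g(8) = mex{1,2,3} = 0
The P-positions (g = 0) in 0..8 are 0, 1, 7, 8.

0, 1, 7, 8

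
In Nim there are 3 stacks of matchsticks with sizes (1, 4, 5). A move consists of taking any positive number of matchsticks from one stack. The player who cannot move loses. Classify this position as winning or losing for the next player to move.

In binary:
  001  (1)
  100  (4)
  101  (5)
  ---
  000  (0)
The nim-sum is 0, so this is a P-position: the player to move is in a losing position under optimal play.

Losing position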